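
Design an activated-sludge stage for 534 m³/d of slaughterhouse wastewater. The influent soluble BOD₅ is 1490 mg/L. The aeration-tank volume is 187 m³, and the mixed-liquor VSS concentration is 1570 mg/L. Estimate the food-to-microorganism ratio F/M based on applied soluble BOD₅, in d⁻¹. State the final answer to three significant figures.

F/M = applied load / biomass = Q·S₀/(V·X) = 534 × 1490 / (187.0 × 1570) = 2.710 d⁻¹.

F/M ≈ 2.71 d⁻¹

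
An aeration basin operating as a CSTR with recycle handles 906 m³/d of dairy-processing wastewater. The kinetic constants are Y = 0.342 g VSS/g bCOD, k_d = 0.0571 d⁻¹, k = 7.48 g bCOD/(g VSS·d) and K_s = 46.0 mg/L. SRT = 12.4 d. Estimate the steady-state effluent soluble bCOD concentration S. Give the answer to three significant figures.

S ≈ 2.62 mg/L

From the Monod/SRT balance for a CMAS, S = K_s·(1+k_d θ_c)/[θ_c·(Y k − k_d) − 1] = 46.0 × (1 + 0.0571 × 12.4) / [12.4 × (0.342 × 7.48 − 0.0571) − 1] = 78.57 / 30.01 = 2.618 mg/L.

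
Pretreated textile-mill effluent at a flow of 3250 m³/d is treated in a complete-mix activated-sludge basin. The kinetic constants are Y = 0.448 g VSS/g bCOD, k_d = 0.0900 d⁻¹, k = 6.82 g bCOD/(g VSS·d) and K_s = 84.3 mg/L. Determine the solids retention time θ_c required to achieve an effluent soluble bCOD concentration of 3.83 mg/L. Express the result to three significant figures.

At the target effluent, Y k S/(K_s+S) = 0.448×6.82×3.83/88.13 = 0.1328 d⁻¹.
1/θ_c = 0.1328 − 0.0900 = 0.04278 d⁻¹, so θ_c = 23.37 d.

θ_c ≈ 23.4 d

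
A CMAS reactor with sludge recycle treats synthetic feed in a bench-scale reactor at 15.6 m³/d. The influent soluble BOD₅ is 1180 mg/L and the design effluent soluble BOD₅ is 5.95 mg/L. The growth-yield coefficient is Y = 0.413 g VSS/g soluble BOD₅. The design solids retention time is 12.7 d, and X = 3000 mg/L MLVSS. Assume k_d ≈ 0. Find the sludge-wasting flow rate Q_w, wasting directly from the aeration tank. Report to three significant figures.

Biomass mass balance (decay neglected): V·X = Y·Q·(S₀ − S)·θ_c, so V = 0.413 × 15.6 × (1180 − 5.95) × 12.7 / 3000 = 32.02 m³.
With mixed-liquor wasting, θ_c = V/Q_w, so Q_w = V/θ_c = 32.02/12.7 = 2.521 m³/d.

Q_w ≈ 2.52 m³/d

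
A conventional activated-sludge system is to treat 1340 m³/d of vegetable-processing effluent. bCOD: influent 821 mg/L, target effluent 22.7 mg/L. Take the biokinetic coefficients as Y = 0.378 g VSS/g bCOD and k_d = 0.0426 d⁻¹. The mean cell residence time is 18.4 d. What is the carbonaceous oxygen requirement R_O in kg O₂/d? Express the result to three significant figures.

The observed yield is Y_obs = Y/(1 + k_d·θ_c) = 0.378 / (1 + 0.0426 × 18.4) = 0.378 / 1.784 = 0.2119 g VSS per g bCOD removed.
Mass of bCOD removed per day: Q(S₀ − S) = 1340 × 798.3 g/m³ = 1070 kg/d.
Biomass synthesised: P_X = Y_obs × 1070 = 226.7 kg VSS/d.
R_O = Q·(S₀ − S) − 1.42·P_X = 1070 − 1.42 × 226.7 = 747.8 kg O₂/d.

R_O ≈ 748 kg O₂/d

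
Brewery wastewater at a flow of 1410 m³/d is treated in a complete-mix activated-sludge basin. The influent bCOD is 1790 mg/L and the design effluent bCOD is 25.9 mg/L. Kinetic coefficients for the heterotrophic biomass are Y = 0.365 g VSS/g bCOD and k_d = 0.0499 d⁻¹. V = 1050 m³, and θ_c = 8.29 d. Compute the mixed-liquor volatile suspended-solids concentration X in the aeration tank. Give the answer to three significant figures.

X ≈ 5070 mg/L

X = Y·Q·ΔS·θ_c / [V·(1 + k_d θ_c)] = 0.365 × 1410 × (1790 − 25.9) × 8.29 / [1050 × (1 + 0.0499 × 8.29)] = 5071 mg/L.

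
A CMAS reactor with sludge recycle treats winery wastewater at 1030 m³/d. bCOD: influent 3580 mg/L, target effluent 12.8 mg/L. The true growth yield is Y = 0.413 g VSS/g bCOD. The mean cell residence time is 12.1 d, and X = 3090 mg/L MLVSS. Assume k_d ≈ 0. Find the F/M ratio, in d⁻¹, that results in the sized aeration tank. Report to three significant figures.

F/M ≈ 0.201 d⁻¹

With k_d = 0 the design equation reduces to V = Y Q (S₀−S) θ_c / X = 0.413 × 1030 × (3580 − 12.8) × 12.1 / 3090 = 5942 m³.
F/M = applied load / biomass = Q·S₀/(V·X) = 1030 × 3580 / (5942 × 3090) = 0.2008 d⁻¹.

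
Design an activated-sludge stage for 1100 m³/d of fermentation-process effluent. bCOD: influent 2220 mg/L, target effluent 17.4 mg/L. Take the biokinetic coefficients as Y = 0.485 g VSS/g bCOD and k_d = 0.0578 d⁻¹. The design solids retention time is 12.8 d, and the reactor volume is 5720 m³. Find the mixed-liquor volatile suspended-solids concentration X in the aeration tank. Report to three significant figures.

Solving the biomass balance for X: X = Y Q (S₀−S) θ_c / [V (1+k_d θ_c)] = 0.485 × 1100 × (2220 − 17.4) × 12.8 / [5720 × (1 + 0.0578 × 12.8)] = 1511 mg/L.

X ≈ 1510 mg/L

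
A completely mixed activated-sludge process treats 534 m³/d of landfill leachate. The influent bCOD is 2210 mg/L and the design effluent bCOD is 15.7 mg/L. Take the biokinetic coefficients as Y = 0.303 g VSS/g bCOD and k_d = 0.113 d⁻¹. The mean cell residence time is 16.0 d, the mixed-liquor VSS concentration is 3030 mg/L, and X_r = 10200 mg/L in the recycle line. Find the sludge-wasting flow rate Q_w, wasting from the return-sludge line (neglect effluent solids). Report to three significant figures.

Q_w ≈ 12.4 m³/d

From the SRT design equation V = Y Q (S₀−S) θ_c / [X (1 + k_d θ_c)] = 0.303 × 534 × (2210 − 15.7) × 16.0 / [3030 × (1 + 0.113 × 16.0)] = 5.68×10^6 / 8508 = 667.7 m³.
θ_c = V·X/(Q_w·X_r) when wasting from the recycle, so Q_w = V·X/(θ_c·X_r) = 667.7 × 3030 / (16.0 × 10200) = 12.40 m³/d.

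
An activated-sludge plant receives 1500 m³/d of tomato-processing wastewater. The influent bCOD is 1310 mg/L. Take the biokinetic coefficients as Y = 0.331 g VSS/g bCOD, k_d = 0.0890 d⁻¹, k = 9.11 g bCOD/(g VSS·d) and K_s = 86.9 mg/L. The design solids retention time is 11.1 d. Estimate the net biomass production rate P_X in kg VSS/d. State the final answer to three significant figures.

Effluent substrate depends only on kinetics and SRT: S = K_s(1 + k_d θ_c) / [θ_c(Yk − k_d) − 1] = 86.9 × (1 + 0.0890 × 11.1) / [11.1 × (0.331 × 9.11 − 0.0890) − 1] = 172.7 / 31.48 = 5.487 mg/L.
Correct the yield for decay: Y_obs = Y/(1 + k_d θ_c) = 0.331 / (1 + 0.0890 × 11.1) = 0.331 / 1.988 = 0.1665.
Q·(S₀ − S) = 1500 × (1310 − 5.49) × 10⁻³ = 1957 kg/d removed.
Biomass produced: P_X = Y_obs·Q·ΔS = 0.1665 × 1957 ≈ 325.8 kg VSS/d.

P_X ≈ 326 kg VSS/d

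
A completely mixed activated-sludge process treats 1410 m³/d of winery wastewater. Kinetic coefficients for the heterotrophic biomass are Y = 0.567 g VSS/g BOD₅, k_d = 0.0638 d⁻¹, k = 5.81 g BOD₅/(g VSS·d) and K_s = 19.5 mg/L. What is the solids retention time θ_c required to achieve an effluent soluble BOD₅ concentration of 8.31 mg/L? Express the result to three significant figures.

θ_c ≈ 1.09 d

Specific growth rate at S = 8.31 mg/L: μ = YkS/(K_s+S) = 0.567·5.81·8.31/(19.5+8.31) = 0.9844 d⁻¹.
θ_c = 1/(μ − k_d) = 1/(0.9844 − 0.0638) = 1/0.9206 = 1.086 d.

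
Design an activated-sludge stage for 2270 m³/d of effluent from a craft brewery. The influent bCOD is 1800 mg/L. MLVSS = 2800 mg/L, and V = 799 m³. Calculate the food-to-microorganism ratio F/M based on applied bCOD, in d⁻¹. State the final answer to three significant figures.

F/M ≈ 1.83 d⁻¹

F/M = Q·S₀ / (V·X) = 2270 × 1800 / (799.0 × 2800) = 1.826 g bCOD·(g VSS·d)⁻¹.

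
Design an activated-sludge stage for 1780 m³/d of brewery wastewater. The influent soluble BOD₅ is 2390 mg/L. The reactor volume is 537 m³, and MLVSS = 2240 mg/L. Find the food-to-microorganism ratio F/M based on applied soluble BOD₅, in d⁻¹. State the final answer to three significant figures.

F/M = applied load / biomass = Q·S₀/(V·X) = 1780 × 2390 / (537.0 × 2240) = 3.537 d⁻¹.

F/M ≈ 3.54 d⁻¹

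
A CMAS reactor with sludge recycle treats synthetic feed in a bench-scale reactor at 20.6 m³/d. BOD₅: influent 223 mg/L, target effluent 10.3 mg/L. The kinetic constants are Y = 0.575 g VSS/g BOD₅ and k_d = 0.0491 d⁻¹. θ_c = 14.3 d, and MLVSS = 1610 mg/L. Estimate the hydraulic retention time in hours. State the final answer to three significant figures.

τ ≈ 15.3 h

Rearranging the biomass balance for a CMAS with decay, V = Y·Q·ΔS·θ_c / [X·(1+k_d θ_c)] = 0.575 × 20.6 × (223 − 10.3) × 14.3 / [1610 × (1 + 0.0491 × 14.3)] = 3.6×10^4 / 2740 = 13.15 m³.
τ = V/Q = 13.15/20.6 = 0.6382 d, or 15.32 h.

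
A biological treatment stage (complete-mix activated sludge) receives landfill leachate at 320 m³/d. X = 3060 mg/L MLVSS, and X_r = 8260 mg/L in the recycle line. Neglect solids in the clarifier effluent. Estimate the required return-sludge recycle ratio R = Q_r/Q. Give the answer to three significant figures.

Mass balance around the secondary clarifier (neglecting effluent solids): R = X / (X_r − X) = 3060 / (8260 − 3060) = 0.5885.

R ≈ 0.588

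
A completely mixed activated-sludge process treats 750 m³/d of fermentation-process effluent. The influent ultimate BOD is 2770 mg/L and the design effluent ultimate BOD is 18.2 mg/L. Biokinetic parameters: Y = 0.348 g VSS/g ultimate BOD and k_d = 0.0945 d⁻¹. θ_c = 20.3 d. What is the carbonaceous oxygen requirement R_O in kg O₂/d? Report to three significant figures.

R_O ≈ 1710 kg O₂/d

Observed yield with endogenous decay: Y_obs = Y / (1 + k_d·θ_c) = 0.348 / (1 + 0.0945 × 20.3) = 0.348 / 2.918 = 0.1192 g VSS/g ultimate BOD.
Q·(S₀ − S) = 750 × (2770 − 18.2) × 10⁻³ = 2064 kg/d removed.
P_X = Y_obs·Q·(S₀ − S) = 0.1192 × 2064 = 246.1 kg VSS/d.
R_O = Q·(S₀ − S) − 1.42·P_X = 2064 − 1.42 × 246.1 = 1714 kg O₂/d.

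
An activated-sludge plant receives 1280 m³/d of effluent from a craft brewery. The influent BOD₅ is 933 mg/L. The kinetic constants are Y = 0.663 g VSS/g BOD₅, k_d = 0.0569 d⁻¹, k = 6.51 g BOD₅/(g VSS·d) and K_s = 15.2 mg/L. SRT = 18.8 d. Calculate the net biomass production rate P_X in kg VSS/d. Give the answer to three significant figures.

P_X ≈ 382 kg VSS/d

From the Monod/SRT balance for a CMAS, S = K_s·(1+k_d θ_c)/[θ_c·(Y k − k_d) − 1] = 15.2 × (1 + 0.0569 × 18.8) / [18.8 × (0.663 × 6.51 − 0.0569) − 1] = 31.46 / 79.07 = 0.3979 mg/L.
Observed yield with endogenous decay: Y_obs = Y / (1 + k_d·θ_c) = 0.663 / (1 + 0.0569 × 18.8) = 0.663 / 2.070 = 0.3203 g VSS/g BOD₅.
Mass of BOD₅ removed per day: Q(S₀ − S) = 1280 × 932.6 g/m³ = 1194 kg/d.
P_X = Y_obs · Q(S₀ − S) = 0.3203 × 1194 = 382.4 kg VSS/d.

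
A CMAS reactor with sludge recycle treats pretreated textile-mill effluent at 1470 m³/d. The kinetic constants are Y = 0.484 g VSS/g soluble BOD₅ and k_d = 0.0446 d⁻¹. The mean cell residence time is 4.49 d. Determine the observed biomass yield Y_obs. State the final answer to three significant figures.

The observed yield is Y_obs = Y/(1 + k_d·θ_c) = 0.484 / (1 + 0.0446 × 4.49) = 0.484 / 1.200 = 0.4032 g VSS per g soluble BOD₅ removed.

Y_obs ≈ 0.403 g VSS/g soluble BOD₅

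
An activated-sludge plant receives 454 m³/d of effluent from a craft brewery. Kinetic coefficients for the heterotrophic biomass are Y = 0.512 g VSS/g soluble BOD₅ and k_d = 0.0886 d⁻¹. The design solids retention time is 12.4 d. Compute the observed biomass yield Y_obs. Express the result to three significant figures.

Y_obs ≈ 0.244 g VSS/g soluble BOD₅

Correct the yield for decay: Y_obs = Y/(1 + k_d θ_c) = 0.512 / (1 + 0.0886 × 12.4) = 0.512 / 2.099 = 0.2440.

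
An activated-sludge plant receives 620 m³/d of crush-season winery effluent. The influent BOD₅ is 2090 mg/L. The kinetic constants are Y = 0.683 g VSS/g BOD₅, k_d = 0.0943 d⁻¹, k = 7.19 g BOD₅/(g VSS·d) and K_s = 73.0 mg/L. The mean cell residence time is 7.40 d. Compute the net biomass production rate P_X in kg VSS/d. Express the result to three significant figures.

P_X ≈ 520 kg VSS/d

From the Monod/SRT balance for a CMAS, S = K_s·(1+k_d θ_c)/[θ_c·(Y k − k_d) − 1] = 73.0 × (1 + 0.0943 × 7.40) / [7.40 × (0.683 × 7.19 − 0.0943) − 1] = 123.9 / 34.64 = 3.578 mg/L.
Y_obs = Y / (1 + k_d θ_c) = 0.683 / (1 + 0.0943 × 7.40) = 0.683 / 1.698 = 0.4023.
Substrate removed = Q·(S₀ − S) = 620 m³/d × (2090 − 3.58) g/m³ = 1.29×10^6 g/d = 1294 kg/d.
Biomass produced: P_X = Y_obs·Q·ΔS = 0.4023 × 1294 ≈ 520.4 kg VSS/d.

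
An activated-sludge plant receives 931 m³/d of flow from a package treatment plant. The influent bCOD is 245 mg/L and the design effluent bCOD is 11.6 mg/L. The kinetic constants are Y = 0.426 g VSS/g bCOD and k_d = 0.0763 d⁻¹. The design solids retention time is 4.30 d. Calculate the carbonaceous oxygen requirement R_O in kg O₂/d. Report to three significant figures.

R_O ≈ 118 kg O₂/d

The observed yield is Y_obs = Y/(1 + k_d·θ_c) = 0.426 / (1 + 0.0763 × 4.30) = 0.426 / 1.328 = 0.3208 g VSS per g bCOD removed.
Substrate removed = Q·(S₀ − S) = 931 m³/d × (245 − 11.6) g/m³ = 2.17×10^5 g/d = 217.3 kg/d.
Net sludge production P_X = 0.3208 × 217.3 = 69.70 kg VSS/d.
R_O = Q·ΔS − 1.42 P_X = 217.3 − 98.97 = 118.3 kg O₂/d.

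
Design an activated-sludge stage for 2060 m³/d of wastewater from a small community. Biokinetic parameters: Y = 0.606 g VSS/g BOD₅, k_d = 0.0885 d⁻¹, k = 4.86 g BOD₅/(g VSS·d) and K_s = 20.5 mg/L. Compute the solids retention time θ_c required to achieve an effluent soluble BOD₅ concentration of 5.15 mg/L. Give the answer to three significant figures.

Specific growth rate at S = 5.15 mg/L: μ = YkS/(K_s+S) = 0.606·4.86·5.15/(20.5+5.15) = 0.5913 d⁻¹.
1/θ_c = 0.5913 − 0.0885 = 0.5028 d⁻¹, so θ_c = 1.989 d.

θ_c ≈ 1.99 d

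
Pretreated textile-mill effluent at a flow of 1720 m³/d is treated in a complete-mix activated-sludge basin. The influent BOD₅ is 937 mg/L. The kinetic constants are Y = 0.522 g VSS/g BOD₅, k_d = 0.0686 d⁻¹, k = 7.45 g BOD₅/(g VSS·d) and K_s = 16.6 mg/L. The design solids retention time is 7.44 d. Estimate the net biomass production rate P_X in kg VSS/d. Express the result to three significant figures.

P_X ≈ 556 kg VSS/d

For a completely mixed reactor with recycle the Lawrence–McCarty relation gives S = K_s·(1 + k_d·θ_c) / [θ_c·(Y·k − k_d) − 1] = 16.6 × (1 + 0.0686 × 7.44) / [7.44 × (0.522 × 7.45 − 0.0686) − 1] = 25.07 / 27.42 = 0.9143 mg/L.
Y_obs = Y / (1 + k_d θ_c) = 0.522 / (1 + 0.0686 × 7.44) = 0.522 / 1.510 = 0.3456.
Substrate removed = Q·(S₀ − S) = 1720 m³/d × (937 − 0.914) g/m³ = 1.61×10^6 g/d = 1610 kg/d.
So the net sludge growth is P_X = 0.3456 × 1610 = 556.5 kg VSS/d.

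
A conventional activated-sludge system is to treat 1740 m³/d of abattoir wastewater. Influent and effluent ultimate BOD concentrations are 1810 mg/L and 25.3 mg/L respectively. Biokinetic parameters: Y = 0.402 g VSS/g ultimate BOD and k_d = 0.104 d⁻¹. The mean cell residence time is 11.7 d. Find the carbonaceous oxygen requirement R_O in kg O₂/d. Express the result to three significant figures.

R_O ≈ 2310 kg O₂/d

The observed yield is Y_obs = Y/(1 + k_d·θ_c) = 0.402 / (1 + 0.104 × 11.7) = 0.402 / 2.217 = 0.1813 g VSS per g ultimate BOD removed.
Q·(S₀ − S) = 1740 × (1810 − 25.3) × 10⁻³ = 3105 kg/d removed.
P_X = Y_obs·Q·(S₀ − S) = 0.1813 × 3105 = 563.1 kg VSS/d.
R_O = Q·ΔS − 1.42 P_X = 3105 − 799.7 = 2306 kg O₂/d.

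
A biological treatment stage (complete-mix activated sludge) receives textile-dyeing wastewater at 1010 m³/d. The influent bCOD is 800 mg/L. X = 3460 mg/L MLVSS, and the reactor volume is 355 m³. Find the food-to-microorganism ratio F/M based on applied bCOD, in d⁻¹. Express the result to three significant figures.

Food-to-microorganism ratio F/M = Q S₀ / (V X) = 1010 × 800 / (355.0 × 3460) = 0.6578 d⁻¹.

F/M ≈ 0.658 d⁻¹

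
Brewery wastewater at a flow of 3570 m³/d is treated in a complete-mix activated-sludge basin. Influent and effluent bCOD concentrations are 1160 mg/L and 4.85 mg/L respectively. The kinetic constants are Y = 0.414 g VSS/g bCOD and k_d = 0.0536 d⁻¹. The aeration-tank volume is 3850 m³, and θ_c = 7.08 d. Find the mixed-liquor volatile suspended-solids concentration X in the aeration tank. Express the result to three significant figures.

X ≈ 2280 mg/L

Solving the biomass balance for X: X = Y Q (S₀−S) θ_c / [V (1+k_d θ_c)] = 0.414 × 3570 × (1160 − 4.85) × 7.08 / [3850 × (1 + 0.0536 × 7.08)] = 2276 mg/L.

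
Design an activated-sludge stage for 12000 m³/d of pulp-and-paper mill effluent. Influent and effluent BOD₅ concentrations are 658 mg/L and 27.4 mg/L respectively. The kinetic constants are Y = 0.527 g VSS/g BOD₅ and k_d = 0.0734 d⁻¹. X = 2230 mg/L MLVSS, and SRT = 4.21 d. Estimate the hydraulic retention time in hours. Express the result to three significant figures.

τ ≈ 11.5 h

Steady-state biomass mass balance: V·X·(1 + k_d·θ_c) = Y·Q·(S₀ − S)·θ_c, so V = 0.527 × 12000 × (658 − 27.4) × 4.21 / [2230 × (1 + 0.0734 × 4.21)] = 1.68×10^7 / 2919 = 5751 m³.
τ = V/Q = 5751/12000 = 0.4793 d, or 11.50 h.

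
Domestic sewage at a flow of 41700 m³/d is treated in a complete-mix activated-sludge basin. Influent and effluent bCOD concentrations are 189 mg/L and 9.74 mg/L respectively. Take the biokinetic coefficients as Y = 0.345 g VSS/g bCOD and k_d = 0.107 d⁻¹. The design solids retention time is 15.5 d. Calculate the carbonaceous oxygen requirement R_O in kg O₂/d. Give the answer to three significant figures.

R_O ≈ 6100 kg O₂/d

Y_obs = Y / (1 + k_d θ_c) = 0.345 / (1 + 0.107 × 15.5) = 0.345 / 2.659 = 0.1298.
Q·(S₀ − S) = 41700 × (189 − 9.74) × 10⁻³ = 7475 kg/d removed.
Net sludge production P_X = 0.1298 × 7475 = 970.1 kg VSS/d.
Carbonaceous O₂ demand = substrate oxidised − cell-mass equivalent = 7475 − 1.42 × 970.1 = 6098 kg O₂/d.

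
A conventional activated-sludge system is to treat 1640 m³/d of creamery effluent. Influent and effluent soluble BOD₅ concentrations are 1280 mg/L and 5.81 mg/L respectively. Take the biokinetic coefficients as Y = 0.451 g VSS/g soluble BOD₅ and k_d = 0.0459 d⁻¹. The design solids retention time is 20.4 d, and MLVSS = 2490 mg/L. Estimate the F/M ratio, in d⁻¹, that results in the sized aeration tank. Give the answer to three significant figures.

F/M ≈ 0.211 d⁻¹

Rearranging the biomass balance for a CMAS with decay, V = Y·Q·ΔS·θ_c / [X·(1+k_d θ_c)] = 0.451 × 1640 × (1280 − 5.81) × 20.4 / [2490 × (1 + 0.0459 × 20.4)] = 1.92×10^7 / 4822 = 3987 m³.
F/M = Q·S₀ / (V·X) = 1640 × 1280 / (3987 × 2490) = 0.2114 g soluble BOD₅·(g VSS·d)⁻¹.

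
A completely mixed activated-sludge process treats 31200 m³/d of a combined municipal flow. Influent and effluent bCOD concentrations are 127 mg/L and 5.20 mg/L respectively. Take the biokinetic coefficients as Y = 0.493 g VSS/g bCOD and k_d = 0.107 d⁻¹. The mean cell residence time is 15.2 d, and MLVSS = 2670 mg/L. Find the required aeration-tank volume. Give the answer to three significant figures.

V ≈ 4060 m³

Steady-state biomass mass balance: V·X·(1 + k_d·θ_c) = Y·Q·(S₀ − S)·θ_c, so V = 0.493 × 31200 × (127 − 5.20) × 15.2 / [2670 × (1 + 0.107 × 15.2)] = 2.85×10^7 / 7012 = 4061 m³.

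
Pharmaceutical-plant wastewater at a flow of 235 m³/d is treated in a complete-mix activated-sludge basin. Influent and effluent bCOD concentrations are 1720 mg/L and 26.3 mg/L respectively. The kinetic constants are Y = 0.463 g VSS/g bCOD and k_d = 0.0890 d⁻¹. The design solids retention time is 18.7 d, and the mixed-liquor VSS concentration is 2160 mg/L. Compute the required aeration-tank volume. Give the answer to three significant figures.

From the SRT design equation V = Y Q (S₀−S) θ_c / [X (1 + k_d θ_c)] = 0.463 × 235 × (1720 − 26.3) × 18.7 / [2160 × (1 + 0.0890 × 18.7)] = 3.45×10^6 / 5755 = 598.8 m³.

V ≈ 599 m³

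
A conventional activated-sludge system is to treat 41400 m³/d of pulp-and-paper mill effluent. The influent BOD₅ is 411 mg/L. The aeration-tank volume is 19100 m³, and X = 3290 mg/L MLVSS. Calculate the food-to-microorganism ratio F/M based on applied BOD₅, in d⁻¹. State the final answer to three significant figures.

F/M ≈ 0.271 d⁻¹

F/M = Q·S₀ / (V·X) = 41400 × 411 / (19100 × 3290) = 0.2708 g BOD₅·(g VSS·d)⁻¹.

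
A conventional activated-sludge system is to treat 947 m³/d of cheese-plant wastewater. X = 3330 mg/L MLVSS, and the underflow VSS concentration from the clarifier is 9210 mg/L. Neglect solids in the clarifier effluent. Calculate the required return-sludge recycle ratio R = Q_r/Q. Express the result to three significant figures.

R ≈ 0.566

R = Q_r/Q = X/(X_r − X) = 3330 / (9210 − 3330) = 0.5663.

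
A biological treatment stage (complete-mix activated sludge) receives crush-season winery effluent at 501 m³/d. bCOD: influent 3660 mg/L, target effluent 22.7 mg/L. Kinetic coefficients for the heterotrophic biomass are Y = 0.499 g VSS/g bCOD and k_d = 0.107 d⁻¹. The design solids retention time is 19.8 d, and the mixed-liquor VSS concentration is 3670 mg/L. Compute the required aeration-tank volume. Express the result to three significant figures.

V ≈ 1570 m³

Steady-state biomass mass balance: V·X·(1 + k_d·θ_c) = Y·Q·(S₀ − S)·θ_c, so V = 0.499 × 501 × (3660 − 22.7) × 19.8 / [3670 × (1 + 0.107 × 19.8)] = 1.8×10^7 / 11445 = 1573 m³.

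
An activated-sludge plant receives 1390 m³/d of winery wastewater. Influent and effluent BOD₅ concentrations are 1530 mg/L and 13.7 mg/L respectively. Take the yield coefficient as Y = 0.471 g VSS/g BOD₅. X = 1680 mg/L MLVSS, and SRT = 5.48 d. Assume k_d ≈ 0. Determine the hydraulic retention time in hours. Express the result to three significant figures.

With k_d = 0 the design equation reduces to V = Y Q (S₀−S) θ_c / X = 0.471 × 1390 × (1530 − 13.7) × 5.48 / 1680 = 3238 m³.
τ = V/Q = 3238/1390 = 2.330 d, or 55.91 h.

τ ≈ 55.9 h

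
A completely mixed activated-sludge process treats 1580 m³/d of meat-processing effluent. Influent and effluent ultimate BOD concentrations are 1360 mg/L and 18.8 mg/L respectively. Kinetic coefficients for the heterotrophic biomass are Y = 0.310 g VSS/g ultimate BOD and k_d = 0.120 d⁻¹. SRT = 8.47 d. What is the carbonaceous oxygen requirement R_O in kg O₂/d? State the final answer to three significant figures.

Observed yield with endogenous decay: Y_obs = Y / (1 + k_d·θ_c) = 0.310 / (1 + 0.120 × 8.47) = 0.310 / 2.016 = 0.1537 g VSS/g ultimate BOD.
Substrate removed = Q·(S₀ − S) = 1580 m³/d × (1360 − 18.8) g/m³ = 2.12×10^6 g/d = 2119 kg/d.
Biomass synthesised: P_X = Y_obs × 2119 = 325.8 kg VSS/d.
R_O = Q·ΔS − 1.42 P_X = 2119 − 462.6 = 1656 kg O₂/d.

R_O ≈ 1660 kg O₂/d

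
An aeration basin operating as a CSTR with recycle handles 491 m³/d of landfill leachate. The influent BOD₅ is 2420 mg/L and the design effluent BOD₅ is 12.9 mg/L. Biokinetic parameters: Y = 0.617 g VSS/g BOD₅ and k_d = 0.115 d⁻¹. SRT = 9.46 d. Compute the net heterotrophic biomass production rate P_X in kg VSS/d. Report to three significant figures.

P_X ≈ 349 kg VSS/d

The observed yield is Y_obs = Y/(1 + k_d·θ_c) = 0.617 / (1 + 0.115 × 9.46) = 0.617 / 2.088 = 0.2955 g VSS per g BOD₅ removed.
Mass of BOD₅ removed per day: Q(S₀ − S) = 491 × 2407 g/m³ = 1182 kg/d.
Net biomass production P_X = Y_obs × Q·(S₀ − S) = 0.2955 × 1182 = 349.3 kg VSS/d.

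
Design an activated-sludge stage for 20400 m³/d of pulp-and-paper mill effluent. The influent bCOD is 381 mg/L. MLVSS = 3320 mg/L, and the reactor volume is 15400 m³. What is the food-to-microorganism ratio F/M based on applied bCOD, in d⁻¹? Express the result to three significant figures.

F/M ≈ 0.152 d⁻¹

F/M = Q·S₀ / (V·X) = 20400 × 381 / (15400 × 3320) = 0.1520 g bCOD·(g VSS·d)⁻¹.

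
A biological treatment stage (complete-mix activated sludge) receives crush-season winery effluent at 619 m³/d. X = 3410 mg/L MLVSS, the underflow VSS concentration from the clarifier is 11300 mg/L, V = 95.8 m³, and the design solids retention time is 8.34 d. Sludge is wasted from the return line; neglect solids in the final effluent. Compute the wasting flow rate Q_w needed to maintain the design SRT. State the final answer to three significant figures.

θ_c = V·X/(Q_w·X_r) when wasting from the recycle, so Q_w = V·X/(θ_c·X_r) = 95.80 × 3410 / (8.34 × 11300) = 3.466 m³/d.

Q_w ≈ 3.47 m³/d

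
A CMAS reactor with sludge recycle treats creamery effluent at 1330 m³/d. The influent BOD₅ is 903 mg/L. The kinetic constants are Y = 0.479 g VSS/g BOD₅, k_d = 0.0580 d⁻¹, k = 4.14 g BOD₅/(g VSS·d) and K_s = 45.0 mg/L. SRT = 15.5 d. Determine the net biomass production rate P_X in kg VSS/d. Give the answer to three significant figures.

P_X ≈ 302 kg VSS/d

From the Monod/SRT balance for a CMAS, S = K_s·(1+k_d θ_c)/[θ_c·(Y k − k_d) − 1] = 45.0 × (1 + 0.0580 × 15.5) / [15.5 × (0.479 × 4.14 − 0.0580) − 1] = 85.45 / 28.84 = 2.963 mg/L.
Observed yield with endogenous decay: Y_obs = Y / (1 + k_d·θ_c) = 0.479 / (1 + 0.0580 × 15.5) = 0.479 / 1.899 = 0.2522 g VSS/g BOD₅.
ΔS = 903 − 2.96 = 900.0 mg/L, so the substrate removal rate is 1330 × 900.0/1000 = 1197 kg BOD₅/d.
Biomass produced: P_X = Y_obs·Q·ΔS = 0.2522 × 1197 ≈ 301.9 kg VSS/d.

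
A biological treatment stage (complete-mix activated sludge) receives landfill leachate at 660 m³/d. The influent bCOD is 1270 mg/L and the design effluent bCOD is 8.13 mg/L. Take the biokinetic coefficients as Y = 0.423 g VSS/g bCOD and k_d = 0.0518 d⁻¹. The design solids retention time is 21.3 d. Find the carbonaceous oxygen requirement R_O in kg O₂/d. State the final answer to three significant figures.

The observed yield is Y_obs = Y/(1 + k_d·θ_c) = 0.423 / (1 + 0.0518 × 21.3) = 0.423 / 2.103 = 0.2011 g VSS per g bCOD removed.
Q·(S₀ − S) = 660 × (1270 − 8.13) × 10⁻³ = 832.8 kg/d removed.
P_X = Y_obs·Q·(S₀ − S) = 0.2011 × 832.8 = 167.5 kg VSS/d.
R_O = Q·ΔS − 1.42 P_X = 832.8 − 237.8 = 595.0 kg O₂/d.

R_O ≈ 595 kg O₂/d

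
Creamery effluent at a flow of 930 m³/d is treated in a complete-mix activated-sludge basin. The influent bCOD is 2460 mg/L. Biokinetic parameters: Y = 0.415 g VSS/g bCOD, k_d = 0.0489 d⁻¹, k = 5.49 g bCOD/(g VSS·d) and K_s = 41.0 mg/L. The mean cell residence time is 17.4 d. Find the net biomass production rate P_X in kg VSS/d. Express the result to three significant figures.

P_X ≈ 513 kg VSS/d

Effluent substrate depends only on kinetics and SRT: S = K_s(1 + k_d θ_c) / [θ_c(Yk − k_d) − 1] = 41.0 × (1 + 0.0489 × 17.4) / [17.4 × (0.415 × 5.49 − 0.0489) − 1] = 75.89 / 37.79 = 2.008 mg/L.
The observed yield is Y_obs = Y/(1 + k_d·θ_c) = 0.415 / (1 + 0.0489 × 17.4) = 0.415 / 1.851 = 0.2242 g VSS per g bCOD removed.
Q·(S₀ − S) = 930 × (2460 − 2.01) × 10⁻³ = 2286 kg/d removed.
P_X = Y_obs · Q(S₀ − S) = 0.2242 × 2286 = 512.6 kg VSS/d.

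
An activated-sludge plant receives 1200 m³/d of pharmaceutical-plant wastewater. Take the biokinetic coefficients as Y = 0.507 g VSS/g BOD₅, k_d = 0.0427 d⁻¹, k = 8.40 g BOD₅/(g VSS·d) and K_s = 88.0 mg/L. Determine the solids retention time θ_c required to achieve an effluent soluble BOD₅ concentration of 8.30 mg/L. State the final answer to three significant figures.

θ_c ≈ 3.08 d

Specific growth rate at S = 8.30 mg/L: μ = YkS/(K_s+S) = 0.507·8.40·8.30/(88.0+8.30) = 0.3671 d⁻¹.
Then 1/θ_c = μ − k_d = 0.3671 − 0.0427 = 0.3244 d⁻¹, giving θ_c = 3.083 d.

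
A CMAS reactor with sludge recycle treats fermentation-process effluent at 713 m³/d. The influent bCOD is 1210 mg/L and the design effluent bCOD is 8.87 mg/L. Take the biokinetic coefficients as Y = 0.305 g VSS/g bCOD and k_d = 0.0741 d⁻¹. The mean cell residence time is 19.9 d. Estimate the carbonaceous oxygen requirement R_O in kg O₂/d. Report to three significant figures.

R_O ≈ 707 kg O₂/d

The observed yield is Y_obs = Y/(1 + k_d·θ_c) = 0.305 / (1 + 0.0741 × 19.9) = 0.305 / 2.475 = 0.1233 g VSS per g bCOD removed.
ΔS = 1210 − 8.87 = 1201 mg/L, so the substrate removal rate is 713 × 1201/1000 = 856.4 kg bCOD/d.
Biomass synthesised: P_X = Y_obs × 856.4 = 105.6 kg VSS/d.
Carbonaceous O₂ demand = substrate oxidised − cell-mass equivalent = 856.4 − 1.42 × 105.6 = 706.5 kg O₂/d.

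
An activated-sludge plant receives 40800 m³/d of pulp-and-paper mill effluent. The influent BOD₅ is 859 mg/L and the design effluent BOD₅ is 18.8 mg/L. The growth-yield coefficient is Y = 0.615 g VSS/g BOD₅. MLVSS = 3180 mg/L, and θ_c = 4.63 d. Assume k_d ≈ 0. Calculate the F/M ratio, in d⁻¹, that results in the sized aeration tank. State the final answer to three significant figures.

Biomass mass balance (decay neglected): V·X = Y·Q·(S₀ − S)·θ_c, so V = 0.615 × 40800 × (859 − 18.8) × 4.63 / 3180 = 30695 m³.
Food-to-microorganism ratio F/M = Q S₀ / (V X) = 40800 × 859 / (30695 × 3180) = 0.3590 d⁻¹.

F/M ≈ 0.359 d⁻¹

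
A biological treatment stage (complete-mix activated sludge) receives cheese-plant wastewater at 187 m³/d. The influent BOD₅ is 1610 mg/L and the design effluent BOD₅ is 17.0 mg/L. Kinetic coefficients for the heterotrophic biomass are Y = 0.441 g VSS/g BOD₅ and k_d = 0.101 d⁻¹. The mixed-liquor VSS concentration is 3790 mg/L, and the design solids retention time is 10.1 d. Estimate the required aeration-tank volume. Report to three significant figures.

Rearranging the biomass balance for a CMAS with decay, V = Y·Q·ΔS·θ_c / [X·(1+k_d θ_c)] = 0.441 × 187 × (1610 − 17.0) × 10.1 / [3790 × (1 + 0.101 × 10.1)] = 1.33×10^6 / 7656 = 173.3 m³.

V ≈ 173 m³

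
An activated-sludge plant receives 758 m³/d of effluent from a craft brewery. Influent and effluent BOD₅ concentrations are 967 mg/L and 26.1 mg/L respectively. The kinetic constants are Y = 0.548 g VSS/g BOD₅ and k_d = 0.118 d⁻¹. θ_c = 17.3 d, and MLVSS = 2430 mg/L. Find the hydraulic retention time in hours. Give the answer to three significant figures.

Steady-state biomass mass balance: V·X·(1 + k_d·θ_c) = Y·Q·(S₀ − S)·θ_c, so V = 0.548 × 758 × (967 − 26.1) × 17.3 / [2430 × (1 + 0.118 × 17.3)] = 6.76×10^6 / 7391 = 914.9 m³.
HRT = V/Q = 914.9 m³ / 758 m³·d⁻¹ = 1.207 d × 24 = 28.97 h.

τ ≈ 29.0 h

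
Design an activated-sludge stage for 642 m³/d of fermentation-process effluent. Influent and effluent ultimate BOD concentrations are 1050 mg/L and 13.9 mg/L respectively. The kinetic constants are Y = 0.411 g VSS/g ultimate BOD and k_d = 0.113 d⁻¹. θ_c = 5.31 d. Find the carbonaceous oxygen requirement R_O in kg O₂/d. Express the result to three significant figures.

R_O ≈ 423 kg O₂/d

Y_obs = Y / (1 + k_d θ_c) = 0.411 / (1 + 0.113 × 5.31) = 0.411 / 1.600 = 0.2569.
Q·(S₀ − S) = 642 × (1050 − 13.9) × 10⁻³ = 665.2 kg/d removed.
Biomass synthesised: P_X = Y_obs × 665.2 = 170.9 kg VSS/d.
R_O = Q·ΔS − 1.42 P_X = 665.2 − 242.6 = 422.5 kg O₂/d.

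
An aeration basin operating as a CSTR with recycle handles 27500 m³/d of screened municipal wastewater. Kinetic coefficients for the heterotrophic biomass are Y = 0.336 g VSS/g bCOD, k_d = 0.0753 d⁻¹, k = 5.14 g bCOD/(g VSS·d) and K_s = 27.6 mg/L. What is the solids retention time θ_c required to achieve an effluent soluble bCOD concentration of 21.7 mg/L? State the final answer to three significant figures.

At the target effluent, Y k S/(K_s+S) = 0.336×5.14×21.7/49.30 = 0.7602 d⁻¹.
θ_c = 1/(μ − k_d) = 1/(0.7602 − 0.0753) = 1/0.6849 = 1.460 d.

θ_c ≈ 1.46 d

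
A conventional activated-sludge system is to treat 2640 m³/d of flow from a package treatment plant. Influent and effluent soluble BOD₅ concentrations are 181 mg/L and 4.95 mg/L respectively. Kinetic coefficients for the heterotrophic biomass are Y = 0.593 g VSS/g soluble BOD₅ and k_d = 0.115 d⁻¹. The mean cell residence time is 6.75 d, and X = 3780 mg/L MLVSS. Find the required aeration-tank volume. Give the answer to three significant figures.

V ≈ 277 m³

From the SRT design equation V = Y Q (S₀−S) θ_c / [X (1 + k_d θ_c)] = 0.593 × 2640 × (181 − 4.95) × 6.75 / [3780 × (1 + 0.115 × 6.75)] = 1.86×10^6 / 6714 = 277.1 m³.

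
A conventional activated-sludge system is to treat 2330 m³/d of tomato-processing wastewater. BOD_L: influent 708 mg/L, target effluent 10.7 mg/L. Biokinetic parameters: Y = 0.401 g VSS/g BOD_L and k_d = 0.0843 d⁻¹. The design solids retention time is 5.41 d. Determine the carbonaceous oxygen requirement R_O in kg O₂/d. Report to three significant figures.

Y_obs = Y / (1 + k_d θ_c) = 0.401 / (1 + 0.0843 × 5.41) = 0.401 / 1.456 = 0.2754.
ΔS = 708 − 10.7 = 697.3 mg/L, so the substrate removal rate is 2330 × 697.3/1000 = 1625 kg BOD_L/d.
Biomass synthesised: P_X = Y_obs × 1625 = 447.4 kg VSS/d.
R_O = Q·(S₀ − S) − 1.42·P_X = 1625 − 1.42 × 447.4 = 989.3 kg O₂/d.

R_O ≈ 989 kg O₂/d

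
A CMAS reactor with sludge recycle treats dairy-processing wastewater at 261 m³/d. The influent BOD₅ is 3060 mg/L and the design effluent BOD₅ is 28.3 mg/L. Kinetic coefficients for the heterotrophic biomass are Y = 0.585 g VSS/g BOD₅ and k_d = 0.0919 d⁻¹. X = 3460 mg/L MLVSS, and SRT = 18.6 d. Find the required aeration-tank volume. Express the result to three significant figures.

V ≈ 918 m³

From the SRT design equation V = Y Q (S₀−S) θ_c / [X (1 + k_d θ_c)] = 0.585 × 261 × (3060 − 28.3) × 18.6 / [3460 × (1 + 0.0919 × 18.6)] = 8.61×10^6 / 9374 = 918.5 m³.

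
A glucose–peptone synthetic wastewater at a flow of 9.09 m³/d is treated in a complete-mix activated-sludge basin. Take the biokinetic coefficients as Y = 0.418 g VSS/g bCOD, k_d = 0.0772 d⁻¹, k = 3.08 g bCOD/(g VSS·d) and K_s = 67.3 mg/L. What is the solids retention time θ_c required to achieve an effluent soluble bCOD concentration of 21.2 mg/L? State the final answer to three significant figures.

Specific growth rate at S = 21.2 mg/L: μ = YkS/(K_s+S) = 0.418·3.08·21.2/(67.3+21.2) = 0.3084 d⁻¹.
1/θ_c = 0.3084 − 0.0772 = 0.2312 d⁻¹, so θ_c = 4.325 d.

θ_c ≈ 4.33 d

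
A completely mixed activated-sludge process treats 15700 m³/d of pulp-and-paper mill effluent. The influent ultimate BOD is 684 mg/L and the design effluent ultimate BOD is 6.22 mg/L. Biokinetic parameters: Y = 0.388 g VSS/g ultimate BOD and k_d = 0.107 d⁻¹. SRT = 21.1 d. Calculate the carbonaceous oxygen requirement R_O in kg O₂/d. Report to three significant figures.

R_O ≈ 8840 kg O₂/d

Observed yield with endogenous decay: Y_obs = Y / (1 + k_d·θ_c) = 0.388 / (1 + 0.107 × 21.1) = 0.388 / 3.258 = 0.1191 g VSS/g ultimate BOD.
Substrate removed = Q·(S₀ − S) = 15700 m³/d × (684 − 6.22) g/m³ = 1.06×10^7 g/d = 10641 kg/d.
P_X = Y_obs·Q·(S₀ − S) = 0.1191 × 10641 = 1267 kg VSS/d.
R_O = Q·(S₀ − S) − 1.42·P_X = 10641 − 1.42 × 1267 = 8841 kg O₂/d.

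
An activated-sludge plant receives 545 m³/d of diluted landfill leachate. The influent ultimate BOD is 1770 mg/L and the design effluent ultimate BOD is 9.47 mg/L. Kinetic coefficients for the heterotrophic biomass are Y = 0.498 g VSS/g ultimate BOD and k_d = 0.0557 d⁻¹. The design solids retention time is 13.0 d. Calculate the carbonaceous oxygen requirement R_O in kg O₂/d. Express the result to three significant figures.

The observed yield is Y_obs = Y/(1 + k_d·θ_c) = 0.498 / (1 + 0.0557 × 13.0) = 0.498 / 1.724 = 0.2888 g VSS per g ultimate BOD removed.
Substrate removed = Q·(S₀ − S) = 545 m³/d × (1770 − 9.47) g/m³ = 9.59×10^5 g/d = 959.5 kg/d.
P_X = Y_obs·Q·(S₀ − S) = 0.2888 × 959.5 = 277.1 kg VSS/d.
R_O = Q·ΔS − 1.42 P_X = 959.5 − 393.5 = 565.9 kg O₂/d.

R_O ≈ 566 kg O₂/d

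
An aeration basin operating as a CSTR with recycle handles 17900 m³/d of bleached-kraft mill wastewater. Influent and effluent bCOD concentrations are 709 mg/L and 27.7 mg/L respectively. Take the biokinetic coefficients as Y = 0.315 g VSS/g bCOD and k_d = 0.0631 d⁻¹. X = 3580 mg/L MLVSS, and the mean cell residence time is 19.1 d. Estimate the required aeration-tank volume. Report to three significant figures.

Steady-state biomass mass balance: V·X·(1 + k_d·θ_c) = Y·Q·(S₀ − S)·θ_c, so V = 0.315 × 17900 × (709 − 27.7) × 19.1 / [3580 × (1 + 0.0631 × 19.1)] = 7.34×10^7 / 7895 = 9294 m³.

V ≈ 9290 m³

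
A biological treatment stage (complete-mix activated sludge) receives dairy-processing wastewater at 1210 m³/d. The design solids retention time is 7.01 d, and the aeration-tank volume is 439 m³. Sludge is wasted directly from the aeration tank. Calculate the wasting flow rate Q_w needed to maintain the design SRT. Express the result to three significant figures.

Q_w ≈ 62.6 m³/d

For wasting at MLVSS concentration, Q_w = V/θ_c = 439.0/7.01 = 62.62 m³/d.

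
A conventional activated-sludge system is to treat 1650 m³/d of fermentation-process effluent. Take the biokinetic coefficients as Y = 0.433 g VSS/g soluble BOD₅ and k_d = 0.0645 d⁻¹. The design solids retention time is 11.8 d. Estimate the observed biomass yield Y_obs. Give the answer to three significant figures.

Observed yield with endogenous decay: Y_obs = Y / (1 + k_d·θ_c) = 0.433 / (1 + 0.0645 × 11.8) = 0.433 / 1.761 = 0.2459 g VSS/g soluble BOD₅.

Y_obs ≈ 0.246 g VSS/g soluble BOD₅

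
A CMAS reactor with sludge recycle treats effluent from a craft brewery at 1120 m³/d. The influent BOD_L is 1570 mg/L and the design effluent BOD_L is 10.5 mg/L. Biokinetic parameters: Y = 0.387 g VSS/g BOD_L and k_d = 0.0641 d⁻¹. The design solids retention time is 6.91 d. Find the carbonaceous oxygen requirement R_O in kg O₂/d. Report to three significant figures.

R_O ≈ 1080 kg O₂/d

Y_obs = Y / (1 + k_d θ_c) = 0.387 / (1 + 0.0641 × 6.91) = 0.387 / 1.443 = 0.2682.
Q·(S₀ − S) = 1120 × (1570 − 10.5) × 10⁻³ = 1747 kg/d removed.
Net sludge production P_X = 0.2682 × 1747 = 468.5 kg VSS/d.
R_O = Q·(S₀ − S) − 1.42·P_X = 1747 − 1.42 × 468.5 = 1081 kg O₂/d.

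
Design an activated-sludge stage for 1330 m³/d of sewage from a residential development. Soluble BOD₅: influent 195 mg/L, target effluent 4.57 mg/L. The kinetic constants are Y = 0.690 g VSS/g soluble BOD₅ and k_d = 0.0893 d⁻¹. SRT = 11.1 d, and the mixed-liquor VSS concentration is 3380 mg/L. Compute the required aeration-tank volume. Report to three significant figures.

From the SRT design equation V = Y Q (S₀−S) θ_c / [X (1 + k_d θ_c)] = 0.690 × 1330 × (195 − 4.57) × 11.1 / [3380 × (1 + 0.0893 × 11.1)] = 1.94×10^6 / 6730 = 288.2 m³.

V ≈ 288 m³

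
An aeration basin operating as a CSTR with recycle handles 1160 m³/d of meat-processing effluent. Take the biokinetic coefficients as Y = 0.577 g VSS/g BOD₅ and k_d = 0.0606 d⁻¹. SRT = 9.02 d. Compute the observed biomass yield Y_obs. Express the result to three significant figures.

Y_obs ≈ 0.373 g VSS/g BOD₅

Observed yield with endogenous decay: Y_obs = Y / (1 + k_d·θ_c) = 0.577 / (1 + 0.0606 × 9.02) = 0.577 / 1.547 = 0.3731 g VSS/g BOD₅.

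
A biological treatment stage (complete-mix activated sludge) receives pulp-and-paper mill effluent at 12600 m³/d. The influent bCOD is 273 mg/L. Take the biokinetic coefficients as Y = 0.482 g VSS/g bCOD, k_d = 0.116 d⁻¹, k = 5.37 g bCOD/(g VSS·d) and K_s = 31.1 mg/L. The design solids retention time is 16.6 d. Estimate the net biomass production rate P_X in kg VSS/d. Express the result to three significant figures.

From the Monod/SRT balance for a CMAS, S = K_s·(1+k_d θ_c)/[θ_c·(Y k − k_d) − 1] = 31.1 × (1 + 0.116 × 16.6) / [16.6 × (0.482 × 5.37 − 0.116) − 1] = 90.99 / 40.04 = 2.272 mg/L.
The observed yield is Y_obs = Y/(1 + k_d·θ_c) = 0.482 / (1 + 0.116 × 16.6) = 0.482 / 2.926 = 0.1648 g VSS per g bCOD removed.
Mass of bCOD removed per day: Q(S₀ − S) = 12600 × 270.7 g/m³ = 3411 kg/d.
So the net sludge growth is P_X = 0.1648 × 3411 = 562.0 kg VSS/d.

P_X ≈ 562 kg VSS/d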